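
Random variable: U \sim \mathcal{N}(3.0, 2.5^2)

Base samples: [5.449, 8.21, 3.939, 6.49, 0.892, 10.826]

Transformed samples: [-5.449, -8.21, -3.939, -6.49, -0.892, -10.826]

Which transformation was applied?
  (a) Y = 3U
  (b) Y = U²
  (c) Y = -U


Checking option (c) Y = -U:
  U = 5.449 -> Y = -5.449 ✓
  U = 8.21 -> Y = -8.21 ✓
  U = 3.939 -> Y = -3.939 ✓
All samples match this transformation.

(c) -U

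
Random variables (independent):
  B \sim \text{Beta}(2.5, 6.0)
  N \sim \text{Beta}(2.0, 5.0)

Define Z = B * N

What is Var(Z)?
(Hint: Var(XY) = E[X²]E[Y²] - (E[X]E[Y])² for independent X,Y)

Var(XY) = E[X²]E[Y²] - (E[X]E[Y])²
E[B] = 0.29411765, Var(B) = 0.021853943
E[N] = 0.28571429, Var(N) = 0.025510204
E[B²] = 0.021853943 + 0.29411765² = 0.10835913
E[N²] = 0.025510204 + 0.28571429² = 0.10714286
Var(Z) = 0.10835913*0.10714286 - (0.29411765*0.28571429)²
= 0.011609907 - 0.0070616482 = 0.0045482589

0.0045482589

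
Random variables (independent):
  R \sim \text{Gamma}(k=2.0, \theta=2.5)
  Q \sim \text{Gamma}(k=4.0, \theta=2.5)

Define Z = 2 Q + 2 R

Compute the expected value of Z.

E[Z] = 2*E[R] + 2*E[Q]
E[R] = 5
E[Q] = 10
E[Z] = 2*5 + 2*10 = 30

30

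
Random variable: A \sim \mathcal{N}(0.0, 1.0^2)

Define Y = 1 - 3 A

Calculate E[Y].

For Y = -3A + 1:
E[Y] = -3 * E[A] + 1
E[A] = 0.0 = 0
E[Y] = -3 * 0 + 1 = 1

1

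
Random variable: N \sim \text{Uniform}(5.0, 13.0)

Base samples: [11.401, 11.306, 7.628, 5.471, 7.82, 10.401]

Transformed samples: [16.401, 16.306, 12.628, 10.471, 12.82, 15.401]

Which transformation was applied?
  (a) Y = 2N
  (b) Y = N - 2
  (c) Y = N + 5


Checking option (c) Y = N + 5:
  N = 11.401 -> Y = 16.401 ✓
  N = 11.306 -> Y = 16.306 ✓
  N = 7.628 -> Y = 12.628 ✓
All samples match this transformation.

(c) N + 5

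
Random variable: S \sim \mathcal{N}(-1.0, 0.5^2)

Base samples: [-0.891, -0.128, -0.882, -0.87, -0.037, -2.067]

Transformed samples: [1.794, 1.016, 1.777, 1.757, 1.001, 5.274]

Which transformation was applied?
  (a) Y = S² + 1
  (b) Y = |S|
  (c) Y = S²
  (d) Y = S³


Checking option (a) Y = S² + 1:
  S = -0.891 -> Y = 1.794 ✓
  S = -0.128 -> Y = 1.016 ✓
  S = -0.882 -> Y = 1.777 ✓
All samples match this transformation.

(a) S² + 1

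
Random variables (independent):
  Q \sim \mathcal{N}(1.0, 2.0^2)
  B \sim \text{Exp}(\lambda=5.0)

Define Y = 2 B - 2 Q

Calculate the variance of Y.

For independent RVs: Var(aX + bY) = a²Var(X) + b²Var(Y)
Var(Q) = 4
Var(B) = 0.04
Var(Y) = (-2)²*4 + 2²*0.04
= 4*4 + 4*0.04 = 16.16

16.16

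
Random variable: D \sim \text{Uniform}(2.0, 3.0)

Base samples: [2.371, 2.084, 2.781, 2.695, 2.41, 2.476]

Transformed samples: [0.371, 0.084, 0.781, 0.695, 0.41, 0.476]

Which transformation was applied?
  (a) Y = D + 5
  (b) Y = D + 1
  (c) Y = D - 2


Checking option (c) Y = D - 2:
  D = 2.371 -> Y = 0.371 ✓
  D = 2.084 -> Y = 0.084 ✓
  D = 2.781 -> Y = 0.781 ✓
All samples match this transformation.

(c) D - 2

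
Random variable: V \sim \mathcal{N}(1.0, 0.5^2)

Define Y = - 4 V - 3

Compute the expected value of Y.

For Y = -4V - 3:
E[Y] = -4 * E[V] - 3
E[V] = 1.0 = 1
E[Y] = -4 * 1 - 3 = -7

-7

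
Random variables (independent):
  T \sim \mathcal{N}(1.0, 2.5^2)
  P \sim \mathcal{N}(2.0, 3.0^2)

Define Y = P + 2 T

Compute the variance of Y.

For independent RVs: Var(aX + bY) = a²Var(X) + b²Var(Y)
Var(T) = 6.25
Var(P) = 9
Var(Y) = 2²*6.25 + 1²*9
= 4*6.25 + 1*9 = 34

34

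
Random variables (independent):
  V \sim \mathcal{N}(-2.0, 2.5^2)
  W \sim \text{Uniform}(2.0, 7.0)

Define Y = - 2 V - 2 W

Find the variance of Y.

For independent RVs: Var(aX + bY) = a²Var(X) + b²Var(Y)
Var(V) = 6.25
Var(W) = 2.0833333
Var(Y) = (-2)²*6.25 + (-2)²*2.0833333
= 4*6.25 + 4*2.0833333 = 33.333333

33.333333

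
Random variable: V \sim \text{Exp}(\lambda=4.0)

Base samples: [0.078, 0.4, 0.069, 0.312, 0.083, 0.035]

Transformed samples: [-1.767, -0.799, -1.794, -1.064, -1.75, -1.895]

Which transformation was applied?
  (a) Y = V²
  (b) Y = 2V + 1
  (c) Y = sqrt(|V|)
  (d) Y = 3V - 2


Checking option (d) Y = 3V - 2:
  V = 0.078 -> Y = -1.767 ✓
  V = 0.4 -> Y = -0.799 ✓
  V = 0.069 -> Y = -1.794 ✓
All samples match this transformation.

(d) 3V - 2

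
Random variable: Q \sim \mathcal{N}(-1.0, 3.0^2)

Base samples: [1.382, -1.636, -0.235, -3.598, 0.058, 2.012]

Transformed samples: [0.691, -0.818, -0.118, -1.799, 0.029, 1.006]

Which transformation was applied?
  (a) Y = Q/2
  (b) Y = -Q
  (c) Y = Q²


Checking option (a) Y = Q/2:
  Q = 1.382 -> Y = 0.691 ✓
  Q = -1.636 -> Y = -0.818 ✓
  Q = -0.235 -> Y = -0.118 ✓
All samples match this transformation.

(a) Q/2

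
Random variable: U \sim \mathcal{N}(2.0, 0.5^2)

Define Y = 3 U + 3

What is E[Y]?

For Y = 3U + 3:
E[Y] = 3 * E[U] + 3
E[U] = 2.0 = 2
E[Y] = 3 * 2 + 3 = 9

9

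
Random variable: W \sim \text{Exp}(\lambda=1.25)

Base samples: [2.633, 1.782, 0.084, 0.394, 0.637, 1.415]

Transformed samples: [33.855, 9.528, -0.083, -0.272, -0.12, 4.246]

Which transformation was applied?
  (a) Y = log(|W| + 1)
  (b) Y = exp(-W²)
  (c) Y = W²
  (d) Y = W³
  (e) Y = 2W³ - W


Checking option (e) Y = 2W³ - W:
  W = 2.633 -> Y = 33.855 ✓
  W = 1.782 -> Y = 9.528 ✓
  W = 0.084 -> Y = -0.083 ✓
All samples match this transformation.

(e) 2W³ - W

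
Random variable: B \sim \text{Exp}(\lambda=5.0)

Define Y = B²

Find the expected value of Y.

Using E[X²] = Var(X) + (E[X])²:
E[B] = 0.2
Var(B) = 1/5.0^2 = 0.04
E[B²] = 0.04 + 0.2² = 0.04 + 0.04 = 0.08

0.08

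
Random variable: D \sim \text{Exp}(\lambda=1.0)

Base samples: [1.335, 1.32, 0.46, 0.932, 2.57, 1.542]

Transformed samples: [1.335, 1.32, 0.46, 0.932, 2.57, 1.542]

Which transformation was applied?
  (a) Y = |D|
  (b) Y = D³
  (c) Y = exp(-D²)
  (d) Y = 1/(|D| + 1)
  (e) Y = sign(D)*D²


Checking option (a) Y = |D|:
  D = 1.335 -> Y = 1.335 ✓
  D = 1.32 -> Y = 1.32 ✓
  D = 0.46 -> Y = 0.46 ✓
All samples match this transformation.

(a) |D|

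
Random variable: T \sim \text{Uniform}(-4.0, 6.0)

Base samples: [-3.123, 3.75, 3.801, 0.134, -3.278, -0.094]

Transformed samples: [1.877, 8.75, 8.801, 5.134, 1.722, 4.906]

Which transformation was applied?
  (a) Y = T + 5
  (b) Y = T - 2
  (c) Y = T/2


Checking option (a) Y = T + 5:
  T = -3.123 -> Y = 1.877 ✓
  T = 3.75 -> Y = 8.75 ✓
  T = 3.801 -> Y = 8.801 ✓
All samples match this transformation.

(a) T + 5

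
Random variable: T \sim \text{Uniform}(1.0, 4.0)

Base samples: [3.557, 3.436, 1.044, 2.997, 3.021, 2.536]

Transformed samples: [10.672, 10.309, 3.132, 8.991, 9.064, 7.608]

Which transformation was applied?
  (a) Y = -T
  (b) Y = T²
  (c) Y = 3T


Checking option (c) Y = 3T:
  T = 3.557 -> Y = 10.672 ✓
  T = 3.436 -> Y = 10.309 ✓
  T = 1.044 -> Y = 3.132 ✓
All samples match this transformation.

(c) 3T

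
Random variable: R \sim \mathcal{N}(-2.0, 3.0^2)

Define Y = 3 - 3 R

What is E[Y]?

For Y = -3R + 3:
E[Y] = -3 * E[R] + 3
E[R] = -2.0 = -2
E[Y] = -3 * (-2) + 3 = 9

9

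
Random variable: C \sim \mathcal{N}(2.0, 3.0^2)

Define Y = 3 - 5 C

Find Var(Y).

For Y = aC + b: Var(Y) = a² * Var(C)
Var(C) = 3.0^2 = 9
Var(Y) = (-5)² * 9 = 25 * 9 = 225

225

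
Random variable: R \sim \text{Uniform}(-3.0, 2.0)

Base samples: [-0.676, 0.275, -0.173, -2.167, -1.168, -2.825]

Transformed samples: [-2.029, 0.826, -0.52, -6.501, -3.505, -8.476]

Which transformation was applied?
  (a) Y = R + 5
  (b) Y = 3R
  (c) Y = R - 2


Checking option (b) Y = 3R:
  R = -0.676 -> Y = -2.029 ✓
  R = 0.275 -> Y = 0.826 ✓
  R = -0.173 -> Y = -0.52 ✓
All samples match this transformation.

(b) 3R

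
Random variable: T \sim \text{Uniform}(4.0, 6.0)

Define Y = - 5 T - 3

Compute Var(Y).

For Y = aT + b: Var(Y) = a² * Var(T)
Var(T) = (6 - 4)^2/12 = 0.33333333
Var(Y) = (-5)² * 0.33333333 = 25 * 0.33333333 = 8.3333333

8.3333333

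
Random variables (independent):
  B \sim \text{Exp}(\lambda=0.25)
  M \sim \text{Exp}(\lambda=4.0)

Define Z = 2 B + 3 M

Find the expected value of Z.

E[Z] = 2*E[B] + 3*E[M]
E[B] = 4
E[M] = 0.25
E[Z] = 2*4 + 3*0.25 = 8.75

8.75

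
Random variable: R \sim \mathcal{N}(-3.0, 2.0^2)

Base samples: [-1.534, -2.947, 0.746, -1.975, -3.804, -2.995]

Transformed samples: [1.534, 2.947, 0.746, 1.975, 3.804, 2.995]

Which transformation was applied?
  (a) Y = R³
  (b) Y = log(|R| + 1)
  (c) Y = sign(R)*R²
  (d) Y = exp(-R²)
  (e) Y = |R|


Checking option (e) Y = |R|:
  R = -1.534 -> Y = 1.534 ✓
  R = -2.947 -> Y = 2.947 ✓
  R = 0.746 -> Y = 0.746 ✓
All samples match this transformation.

(e) |R|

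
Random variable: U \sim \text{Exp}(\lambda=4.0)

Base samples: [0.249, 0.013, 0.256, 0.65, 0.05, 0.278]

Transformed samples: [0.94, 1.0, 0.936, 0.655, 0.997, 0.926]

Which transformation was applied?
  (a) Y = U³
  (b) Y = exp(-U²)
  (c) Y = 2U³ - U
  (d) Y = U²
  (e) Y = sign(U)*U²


Checking option (b) Y = exp(-U²):
  U = 0.249 -> Y = 0.94 ✓
  U = 0.013 -> Y = 1.0 ✓
  U = 0.256 -> Y = 0.936 ✓
All samples match this transformation.

(b) exp(-U²)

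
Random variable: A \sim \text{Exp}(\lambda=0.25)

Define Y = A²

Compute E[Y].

E[A²] = Var(A) + (E[A])² = 16 + 16 = 32

32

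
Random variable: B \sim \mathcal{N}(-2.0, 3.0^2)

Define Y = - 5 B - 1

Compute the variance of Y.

For Y = aB + b: Var(Y) = a² * Var(B)
Var(B) = 3.0^2 = 9
Var(Y) = (-5)² * 9 = 25 * 9 = 225

225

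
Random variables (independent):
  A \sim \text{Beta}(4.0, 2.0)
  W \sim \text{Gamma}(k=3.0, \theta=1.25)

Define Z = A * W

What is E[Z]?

For independent RVs: E[XY] = E[X]*E[Y]
E[A] = 0.66666667
E[W] = 3.75
E[Z] = 0.66666667 * 3.75 = 2.5

2.5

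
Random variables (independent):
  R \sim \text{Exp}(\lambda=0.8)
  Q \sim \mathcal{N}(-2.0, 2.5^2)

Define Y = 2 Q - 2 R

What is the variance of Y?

For independent RVs: Var(aX + bY) = a²Var(X) + b²Var(Y)
Var(R) = 1.5625
Var(Q) = 6.25
Var(Y) = (-2)²*1.5625 + 2²*6.25
= 4*1.5625 + 4*6.25 = 31.25

31.25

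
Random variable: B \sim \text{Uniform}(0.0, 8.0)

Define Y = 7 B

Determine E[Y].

For Y = 7B:
E[Y] = 7 * E[B]
E[B] = (0 + 8)/2 = 4
E[Y] = 7 * 4 = 28

28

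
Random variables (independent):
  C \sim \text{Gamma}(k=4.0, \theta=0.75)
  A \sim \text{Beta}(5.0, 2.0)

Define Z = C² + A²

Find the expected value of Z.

E[Z] = E[C²] + E[A²]
E[C²] = Var(C) + E[C]² = 2.25 + 9 = 11.25
E[A²] = Var(A) + E[A]² = 0.025510204 + 0.51020408 = 0.53571429
E[Z] = 11.25 + 0.53571429 = 11.785714

11.785714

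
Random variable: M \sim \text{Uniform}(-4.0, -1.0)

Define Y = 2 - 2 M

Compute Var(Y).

For Y = aM + b: Var(Y) = a² * Var(M)
Var(M) = (-1 + 4)^2/12 = 0.75
Var(Y) = (-2)² * 0.75 = 4 * 0.75 = 3

3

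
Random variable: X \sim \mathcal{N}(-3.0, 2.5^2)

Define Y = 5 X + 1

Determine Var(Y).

For Y = aX + b: Var(Y) = a² * Var(X)
Var(X) = 2.5^2 = 6.25
Var(Y) = 5² * 6.25 = 25 * 6.25 = 156.25

156.25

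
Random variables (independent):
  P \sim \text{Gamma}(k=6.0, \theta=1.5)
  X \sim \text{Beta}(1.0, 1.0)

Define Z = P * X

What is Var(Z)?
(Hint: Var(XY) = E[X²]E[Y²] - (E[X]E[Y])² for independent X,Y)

Var(XY) = E[X²]E[Y²] - (E[X]E[Y])²
E[P] = 9, Var(P) = 13.5
E[X] = 0.5, Var(X) = 0.083333333
E[P²] = 13.5 + 9² = 94.5
E[X²] = 0.083333333 + 0.5² = 0.33333333
Var(Z) = 94.5*0.33333333 - (9*0.5)²
= 31.5 - 20.25 = 11.25

11.25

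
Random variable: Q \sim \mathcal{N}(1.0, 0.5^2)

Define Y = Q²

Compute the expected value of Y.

E[Q²] = Var(Q) + (E[Q])² = 0.25 + 1 = 1.25

1.25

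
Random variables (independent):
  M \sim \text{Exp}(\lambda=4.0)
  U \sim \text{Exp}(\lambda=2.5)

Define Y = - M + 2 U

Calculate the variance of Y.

For independent RVs: Var(aX + bY) = a²Var(X) + b²Var(Y)
Var(M) = 0.0625
Var(U) = 0.16
Var(Y) = (-1)²*0.0625 + 2²*0.16
= 1*0.0625 + 4*0.16 = 0.7025

0.7025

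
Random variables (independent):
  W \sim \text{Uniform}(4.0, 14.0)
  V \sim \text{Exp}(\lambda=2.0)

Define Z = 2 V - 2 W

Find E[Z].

E[Z] = -2*E[W] + 2*E[V]
E[W] = 9
E[V] = 0.5
E[Z] = -2*9 + 2*0.5 = -17

-17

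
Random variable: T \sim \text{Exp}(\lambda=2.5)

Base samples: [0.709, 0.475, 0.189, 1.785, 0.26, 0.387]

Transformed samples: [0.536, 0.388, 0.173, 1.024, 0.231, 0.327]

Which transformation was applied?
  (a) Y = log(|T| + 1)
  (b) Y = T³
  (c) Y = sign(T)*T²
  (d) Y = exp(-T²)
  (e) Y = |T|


Checking option (a) Y = log(|T| + 1):
  T = 0.709 -> Y = 0.536 ✓
  T = 0.475 -> Y = 0.388 ✓
  T = 0.189 -> Y = 0.173 ✓
All samples match this transformation.

(a) log(|T| + 1)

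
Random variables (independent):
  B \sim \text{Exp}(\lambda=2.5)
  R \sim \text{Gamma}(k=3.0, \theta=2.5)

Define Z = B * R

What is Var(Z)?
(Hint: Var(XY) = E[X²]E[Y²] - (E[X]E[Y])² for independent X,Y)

Var(XY) = E[X²]E[Y²] - (E[X]E[Y])²
E[B] = 0.4, Var(B) = 0.16
E[R] = 7.5, Var(R) = 18.75
E[B²] = 0.16 + 0.4² = 0.32
E[R²] = 18.75 + 7.5² = 75
Var(Z) = 0.32*75 - (0.4*7.5)²
= 24 - 9 = 15

15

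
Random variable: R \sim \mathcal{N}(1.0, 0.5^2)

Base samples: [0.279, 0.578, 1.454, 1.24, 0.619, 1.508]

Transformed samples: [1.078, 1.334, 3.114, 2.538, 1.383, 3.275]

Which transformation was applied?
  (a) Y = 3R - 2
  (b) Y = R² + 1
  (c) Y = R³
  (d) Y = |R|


Checking option (b) Y = R² + 1:
  R = 0.279 -> Y = 1.078 ✓
  R = 0.578 -> Y = 1.334 ✓
  R = 1.454 -> Y = 3.114 ✓
All samples match this transformation.

(b) R² + 1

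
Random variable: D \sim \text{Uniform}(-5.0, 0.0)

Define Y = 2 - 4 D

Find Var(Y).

For Y = aD + b: Var(Y) = a² * Var(D)
Var(D) = (0 + 5)^2/12 = 2.0833333
Var(Y) = (-4)² * 2.0833333 = 16 * 2.0833333 = 33.333333

33.333333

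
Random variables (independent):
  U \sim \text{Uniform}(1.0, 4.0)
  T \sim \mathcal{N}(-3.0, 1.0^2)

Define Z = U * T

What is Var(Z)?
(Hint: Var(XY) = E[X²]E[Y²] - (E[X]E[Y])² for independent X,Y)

Var(XY) = E[X²]E[Y²] - (E[X]E[Y])²
E[U] = 2.5, Var(U) = 0.75
E[T] = -3, Var(T) = 1
E[U²] = 0.75 + 2.5² = 7
E[T²] = 1 + (-3)² = 10
Var(Z) = 7*10 - (2.5*(-3))²
= 70 - 56.25 = 13.75

13.75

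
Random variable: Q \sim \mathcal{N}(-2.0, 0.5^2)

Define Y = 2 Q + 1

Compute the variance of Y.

For Y = aQ + b: Var(Y) = a² * Var(Q)
Var(Q) = 0.5^2 = 0.25
Var(Y) = 2² * 0.25 = 4 * 0.25 = 1

1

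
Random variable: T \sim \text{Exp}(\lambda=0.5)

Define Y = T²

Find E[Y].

Using E[X²] = Var(X) + (E[X])²:
E[T] = 2
Var(T) = 1/0.5^2 = 4
E[T²] = 4 + 2² = 4 + 4 = 8

8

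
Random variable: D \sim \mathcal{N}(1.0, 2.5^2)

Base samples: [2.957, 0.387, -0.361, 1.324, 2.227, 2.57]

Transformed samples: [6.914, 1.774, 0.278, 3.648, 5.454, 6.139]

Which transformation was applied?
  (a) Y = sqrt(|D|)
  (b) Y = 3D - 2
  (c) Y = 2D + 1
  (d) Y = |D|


Checking option (c) Y = 2D + 1:
  D = 2.957 -> Y = 6.914 ✓
  D = 0.387 -> Y = 1.774 ✓
  D = -0.361 -> Y = 0.278 ✓
All samples match this transformation.

(c) 2D + 1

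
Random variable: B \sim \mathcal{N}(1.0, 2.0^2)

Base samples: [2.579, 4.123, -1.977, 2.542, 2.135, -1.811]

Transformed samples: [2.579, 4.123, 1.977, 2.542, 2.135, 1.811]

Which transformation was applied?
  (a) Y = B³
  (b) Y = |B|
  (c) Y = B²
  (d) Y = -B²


Checking option (b) Y = |B|:
  B = 2.579 -> Y = 2.579 ✓
  B = 4.123 -> Y = 4.123 ✓
  B = -1.977 -> Y = 1.977 ✓
All samples match this transformation.

(b) |B|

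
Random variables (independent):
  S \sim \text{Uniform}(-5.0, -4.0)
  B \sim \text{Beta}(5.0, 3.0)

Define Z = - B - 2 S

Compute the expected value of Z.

E[Z] = -2*E[S] - 1*E[B]
E[S] = -4.5
E[B] = 0.625
E[Z] = -2*(-4.5) - 1*0.625 = 8.375

8.375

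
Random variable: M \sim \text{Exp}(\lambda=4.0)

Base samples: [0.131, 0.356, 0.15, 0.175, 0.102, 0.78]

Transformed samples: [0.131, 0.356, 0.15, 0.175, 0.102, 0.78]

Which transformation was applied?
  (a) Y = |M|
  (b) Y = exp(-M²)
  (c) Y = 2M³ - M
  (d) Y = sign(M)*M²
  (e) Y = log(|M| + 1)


Checking option (a) Y = |M|:
  M = 0.131 -> Y = 0.131 ✓
  M = 0.356 -> Y = 0.356 ✓
  M = 0.15 -> Y = 0.15 ✓
All samples match this transformation.

(a) |M|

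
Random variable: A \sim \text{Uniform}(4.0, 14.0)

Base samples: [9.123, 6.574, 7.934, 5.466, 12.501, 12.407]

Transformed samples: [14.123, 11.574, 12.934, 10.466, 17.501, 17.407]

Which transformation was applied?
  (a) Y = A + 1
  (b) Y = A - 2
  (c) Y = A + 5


Checking option (c) Y = A + 5:
  A = 9.123 -> Y = 14.123 ✓
  A = 6.574 -> Y = 11.574 ✓
  A = 7.934 -> Y = 12.934 ✓
All samples match this transformation.

(c) A + 5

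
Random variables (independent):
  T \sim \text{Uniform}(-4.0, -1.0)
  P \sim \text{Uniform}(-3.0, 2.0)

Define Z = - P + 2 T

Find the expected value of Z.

E[Z] = 2*E[T] - 1*E[P]
E[T] = -2.5
E[P] = -0.5
E[Z] = 2*(-2.5) - 1*(-0.5) = -4.5

-4.5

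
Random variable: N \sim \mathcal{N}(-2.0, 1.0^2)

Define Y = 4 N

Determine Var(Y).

For Y = aN + b: Var(Y) = a² * Var(N)
Var(N) = 1.0^2 = 1
Var(Y) = 4² * 1 = 16 * 1 = 16

16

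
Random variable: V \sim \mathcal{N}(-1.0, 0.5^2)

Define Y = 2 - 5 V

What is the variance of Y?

For Y = aV + b: Var(Y) = a² * Var(V)
Var(V) = 0.5^2 = 0.25
Var(Y) = (-5)² * 0.25 = 25 * 0.25 = 6.25

6.25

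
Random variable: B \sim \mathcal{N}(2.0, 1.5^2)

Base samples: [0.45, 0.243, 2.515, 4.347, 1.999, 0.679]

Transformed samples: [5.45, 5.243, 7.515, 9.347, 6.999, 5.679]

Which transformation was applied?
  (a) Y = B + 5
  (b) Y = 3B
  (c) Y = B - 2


Checking option (a) Y = B + 5:
  B = 0.45 -> Y = 5.45 ✓
  B = 0.243 -> Y = 5.243 ✓
  B = 2.515 -> Y = 7.515 ✓
All samples match this transformation.

(a) B + 5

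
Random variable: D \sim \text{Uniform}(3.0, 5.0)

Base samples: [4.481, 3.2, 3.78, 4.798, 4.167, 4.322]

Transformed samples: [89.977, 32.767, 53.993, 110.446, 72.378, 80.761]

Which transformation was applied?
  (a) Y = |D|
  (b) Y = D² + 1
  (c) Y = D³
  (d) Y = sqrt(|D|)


Checking option (c) Y = D³:
  D = 4.481 -> Y = 89.977 ✓
  D = 3.2 -> Y = 32.767 ✓
  D = 3.78 -> Y = 53.993 ✓
All samples match this transformation.

(c) D³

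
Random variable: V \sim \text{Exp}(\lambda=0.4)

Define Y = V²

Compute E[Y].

E[V²] = Var(V) + (E[V])² = 6.25 + 6.25 = 12.5

12.5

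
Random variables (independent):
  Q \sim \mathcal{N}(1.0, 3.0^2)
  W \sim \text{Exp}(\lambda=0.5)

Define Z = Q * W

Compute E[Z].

For independent RVs: E[XY] = E[X]*E[Y]
E[Q] = 1
E[W] = 2
E[Z] = 1 * 2 = 2

2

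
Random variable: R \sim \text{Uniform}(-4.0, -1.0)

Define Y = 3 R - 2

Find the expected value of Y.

For Y = 3R - 2:
E[Y] = 3 * E[R] - 2
E[R] = (-4 - 1)/2 = -2.5
E[Y] = 3 * (-2.5) - 2 = -9.5

-9.5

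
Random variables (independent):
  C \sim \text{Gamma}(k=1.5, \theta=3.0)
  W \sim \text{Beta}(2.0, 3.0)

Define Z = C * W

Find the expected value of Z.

For independent RVs: E[XY] = E[X]*E[Y]
E[C] = 4.5
E[W] = 0.4
E[Z] = 4.5 * 0.4 = 1.8

1.8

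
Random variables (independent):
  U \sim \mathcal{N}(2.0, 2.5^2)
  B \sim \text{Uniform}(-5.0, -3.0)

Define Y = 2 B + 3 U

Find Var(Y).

For independent RVs: Var(aX + bY) = a²Var(X) + b²Var(Y)
Var(U) = 6.25
Var(B) = 0.33333333
Var(Y) = 3²*6.25 + 2²*0.33333333
= 9*6.25 + 4*0.33333333 = 57.583333

57.583333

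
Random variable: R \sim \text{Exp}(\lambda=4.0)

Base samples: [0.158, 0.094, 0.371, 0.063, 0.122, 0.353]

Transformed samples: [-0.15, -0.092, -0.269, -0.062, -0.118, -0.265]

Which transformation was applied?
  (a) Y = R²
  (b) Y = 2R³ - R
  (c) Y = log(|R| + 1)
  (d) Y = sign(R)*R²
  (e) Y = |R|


Checking option (b) Y = 2R³ - R:
  R = 0.158 -> Y = -0.15 ✓
  R = 0.094 -> Y = -0.092 ✓
  R = 0.371 -> Y = -0.269 ✓
All samples match this transformation.

(b) 2R³ - R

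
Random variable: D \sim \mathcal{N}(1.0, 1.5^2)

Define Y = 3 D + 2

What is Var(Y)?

For Y = aD + b: Var(Y) = a² * Var(D)
Var(D) = 1.5^2 = 2.25
Var(Y) = 3² * 2.25 = 9 * 2.25 = 20.25

20.25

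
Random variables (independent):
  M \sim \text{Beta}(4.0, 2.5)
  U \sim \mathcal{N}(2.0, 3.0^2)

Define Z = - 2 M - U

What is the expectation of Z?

E[Z] = -2*E[M] - 1*E[U]
E[M] = 0.61538462
E[U] = 2
E[Z] = -2*0.61538462 - 1*2 = -3.2307692

-3.2307692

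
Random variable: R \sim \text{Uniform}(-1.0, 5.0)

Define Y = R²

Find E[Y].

E[R²] = Var(R) + (E[R])² = 3 + 4 = 7

7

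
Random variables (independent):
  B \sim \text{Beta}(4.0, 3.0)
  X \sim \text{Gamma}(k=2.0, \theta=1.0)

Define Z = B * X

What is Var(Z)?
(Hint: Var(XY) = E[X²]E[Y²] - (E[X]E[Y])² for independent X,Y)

Var(XY) = E[X²]E[Y²] - (E[X]E[Y])²
E[B] = 0.57142857, Var(B) = 0.030612245
E[X] = 2, Var(X) = 2
E[B²] = 0.030612245 + 0.57142857² = 0.35714286
E[X²] = 2 + 2² = 6
Var(Z) = 0.35714286*6 - (0.57142857*2)²
= 2.1428571 - 1.3061224 = 0.83673469

0.83673469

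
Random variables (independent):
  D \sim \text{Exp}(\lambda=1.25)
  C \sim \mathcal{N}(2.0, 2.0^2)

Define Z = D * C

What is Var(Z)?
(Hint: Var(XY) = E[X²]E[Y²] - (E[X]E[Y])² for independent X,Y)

Var(XY) = E[X²]E[Y²] - (E[X]E[Y])²
E[D] = 0.8, Var(D) = 0.64
E[C] = 2, Var(C) = 4
E[D²] = 0.64 + 0.8² = 1.28
E[C²] = 4 + 2² = 8
Var(Z) = 1.28*8 - (0.8*2)²
= 10.24 - 2.56 = 7.68

7.68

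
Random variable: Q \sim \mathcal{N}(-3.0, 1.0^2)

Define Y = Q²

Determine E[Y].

E[Q²] = Var(Q) + (E[Q])² = 1 + 9 = 10

10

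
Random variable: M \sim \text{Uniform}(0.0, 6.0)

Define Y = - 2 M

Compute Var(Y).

For Y = aM + b: Var(Y) = a² * Var(M)
Var(M) = (6 - 0)^2/12 = 3
Var(Y) = (-2)² * 3 = 4 * 3 = 12

12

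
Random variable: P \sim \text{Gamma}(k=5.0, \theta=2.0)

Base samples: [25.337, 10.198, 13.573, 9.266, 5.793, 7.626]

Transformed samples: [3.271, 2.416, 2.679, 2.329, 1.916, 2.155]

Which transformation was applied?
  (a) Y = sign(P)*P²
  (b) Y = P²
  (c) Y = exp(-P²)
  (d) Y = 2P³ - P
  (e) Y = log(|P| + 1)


Checking option (e) Y = log(|P| + 1):
  P = 25.337 -> Y = 3.271 ✓
  P = 10.198 -> Y = 2.416 ✓
  P = 13.573 -> Y = 2.679 ✓
All samples match this transformation.

(e) log(|P| + 1)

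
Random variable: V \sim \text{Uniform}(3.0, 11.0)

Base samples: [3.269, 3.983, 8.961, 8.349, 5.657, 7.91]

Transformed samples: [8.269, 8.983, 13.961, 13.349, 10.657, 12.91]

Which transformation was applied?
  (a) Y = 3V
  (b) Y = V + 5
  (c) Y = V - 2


Checking option (b) Y = V + 5:
  V = 3.269 -> Y = 8.269 ✓
  V = 3.983 -> Y = 8.983 ✓
  V = 8.961 -> Y = 13.961 ✓
All samples match this transformation.

(b) V + 5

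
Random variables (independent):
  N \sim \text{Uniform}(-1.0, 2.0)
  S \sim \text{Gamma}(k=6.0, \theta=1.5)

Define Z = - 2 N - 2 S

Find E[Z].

E[Z] = -2*E[N] - 2*E[S]
E[N] = 0.5
E[S] = 9
E[Z] = -2*0.5 - 2*9 = -19

-19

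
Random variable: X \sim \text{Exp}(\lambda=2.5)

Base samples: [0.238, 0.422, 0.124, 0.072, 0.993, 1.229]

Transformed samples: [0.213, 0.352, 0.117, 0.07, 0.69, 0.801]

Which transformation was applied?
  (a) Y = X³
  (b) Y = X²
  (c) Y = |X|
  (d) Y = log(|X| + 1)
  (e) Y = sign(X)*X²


Checking option (d) Y = log(|X| + 1):
  X = 0.238 -> Y = 0.213 ✓
  X = 0.422 -> Y = 0.352 ✓
  X = 0.124 -> Y = 0.117 ✓
All samples match this transformation.

(d) log(|X| + 1)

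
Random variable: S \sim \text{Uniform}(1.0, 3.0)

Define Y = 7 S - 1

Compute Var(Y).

For Y = aS + b: Var(Y) = a² * Var(S)
Var(S) = (3 - 1)^2/12 = 0.33333333
Var(Y) = 7² * 0.33333333 = 49 * 0.33333333 = 16.333333

16.333333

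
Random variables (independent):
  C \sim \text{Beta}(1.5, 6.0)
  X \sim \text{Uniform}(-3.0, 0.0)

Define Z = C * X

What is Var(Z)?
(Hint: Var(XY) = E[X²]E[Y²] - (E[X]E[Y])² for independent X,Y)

Var(XY) = E[X²]E[Y²] - (E[X]E[Y])²
E[C] = 0.2, Var(C) = 0.018823529
E[X] = -1.5, Var(X) = 0.75
E[C²] = 0.018823529 + 0.2² = 0.058823529
E[X²] = 0.75 + (-1.5)² = 3
Var(Z) = 0.058823529*3 - (0.2*(-1.5))²
= 0.17647059 - 0.09 = 0.086470588

0.086470588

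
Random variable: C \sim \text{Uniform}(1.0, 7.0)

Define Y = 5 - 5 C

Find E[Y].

For Y = -5C + 5:
E[Y] = -5 * E[C] + 5
E[C] = (1 + 7)/2 = 4
E[Y] = -5 * 4 + 5 = -15

-15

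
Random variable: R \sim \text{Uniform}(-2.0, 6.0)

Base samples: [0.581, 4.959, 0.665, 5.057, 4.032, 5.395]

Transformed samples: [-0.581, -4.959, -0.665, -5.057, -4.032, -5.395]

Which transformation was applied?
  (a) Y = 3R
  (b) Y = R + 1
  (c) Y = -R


Checking option (c) Y = -R:
  R = 0.581 -> Y = -0.581 ✓
  R = 4.959 -> Y = -4.959 ✓
  R = 0.665 -> Y = -0.665 ✓
All samples match this transformation.

(c) -R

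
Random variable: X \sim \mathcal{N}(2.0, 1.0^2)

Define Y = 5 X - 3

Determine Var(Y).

For Y = aX + b: Var(Y) = a² * Var(X)
Var(X) = 1.0^2 = 1
Var(Y) = 5² * 1 = 25 * 1 = 25

25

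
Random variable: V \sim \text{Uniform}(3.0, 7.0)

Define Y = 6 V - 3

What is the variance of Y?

For Y = aV + b: Var(Y) = a² * Var(V)
Var(V) = (7 - 3)^2/12 = 1.3333333
Var(Y) = 6² * 1.3333333 = 36 * 1.3333333 = 48

48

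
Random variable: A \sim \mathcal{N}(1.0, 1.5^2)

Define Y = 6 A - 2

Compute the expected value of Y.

For Y = 6A - 2:
E[Y] = 6 * E[A] - 2
E[A] = 1.0 = 1
E[Y] = 6 * 1 - 2 = 4

4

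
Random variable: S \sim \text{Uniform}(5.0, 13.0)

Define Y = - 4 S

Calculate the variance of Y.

For Y = aS + b: Var(Y) = a² * Var(S)
Var(S) = (13 - 5)^2/12 = 5.3333333
Var(Y) = (-4)² * 5.3333333 = 16 * 5.3333333 = 85.333333

85.333333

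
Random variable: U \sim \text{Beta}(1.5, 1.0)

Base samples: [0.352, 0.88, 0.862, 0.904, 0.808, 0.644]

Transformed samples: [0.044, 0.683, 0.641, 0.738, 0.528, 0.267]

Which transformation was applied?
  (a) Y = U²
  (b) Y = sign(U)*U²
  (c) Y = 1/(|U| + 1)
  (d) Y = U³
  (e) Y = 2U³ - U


Checking option (d) Y = U³:
  U = 0.352 -> Y = 0.044 ✓
  U = 0.88 -> Y = 0.683 ✓
  U = 0.862 -> Y = 0.641 ✓
All samples match this transformation.

(d) U³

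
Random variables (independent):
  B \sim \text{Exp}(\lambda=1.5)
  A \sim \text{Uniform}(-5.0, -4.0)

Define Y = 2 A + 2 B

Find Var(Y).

For independent RVs: Var(aX + bY) = a²Var(X) + b²Var(Y)
Var(B) = 0.44444444
Var(A) = 0.083333333
Var(Y) = 2²*0.44444444 + 2²*0.083333333
= 4*0.44444444 + 4*0.083333333 = 2.1111111

2.1111111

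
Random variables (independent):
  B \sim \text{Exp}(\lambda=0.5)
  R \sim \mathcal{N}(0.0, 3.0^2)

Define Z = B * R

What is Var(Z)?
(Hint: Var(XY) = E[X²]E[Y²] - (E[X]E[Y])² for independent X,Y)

Var(XY) = E[X²]E[Y²] - (E[X]E[Y])²
E[B] = 2, Var(B) = 4
E[R] = 0, Var(R) = 9
E[B²] = 4 + 2² = 8
E[R²] = 9 + 0² = 9
Var(Z) = 8*9 - (2*0)²
= 72 - 0 = 72

72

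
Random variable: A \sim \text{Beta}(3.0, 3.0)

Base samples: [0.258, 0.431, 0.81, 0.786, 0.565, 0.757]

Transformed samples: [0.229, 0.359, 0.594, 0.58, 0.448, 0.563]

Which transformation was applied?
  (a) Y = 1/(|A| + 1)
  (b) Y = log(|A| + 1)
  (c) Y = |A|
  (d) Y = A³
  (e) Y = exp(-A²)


Checking option (b) Y = log(|A| + 1):
  A = 0.258 -> Y = 0.229 ✓
  A = 0.431 -> Y = 0.359 ✓
  A = 0.81 -> Y = 0.594 ✓
All samples match this transformation.

(b) log(|A| + 1)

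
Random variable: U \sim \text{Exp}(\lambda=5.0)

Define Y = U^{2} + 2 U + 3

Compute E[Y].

E[Y] = 1*E[U²] + 2*E[U] + 3
E[U] = 0.2
E[U²] = Var(U) + (E[U])² = 0.04 + 0.04 = 0.08
E[Y] = 1*0.08 + 2*0.2 + 3 = 3.48

3.48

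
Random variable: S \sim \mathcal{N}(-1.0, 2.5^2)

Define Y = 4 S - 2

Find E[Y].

For Y = 4S - 2:
E[Y] = 4 * E[S] - 2
E[S] = -1.0 = -1
E[Y] = 4 * (-1) - 2 = -6

-6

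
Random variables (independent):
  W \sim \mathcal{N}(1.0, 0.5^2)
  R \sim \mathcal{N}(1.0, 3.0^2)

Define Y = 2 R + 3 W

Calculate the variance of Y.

For independent RVs: Var(aX + bY) = a²Var(X) + b²Var(Y)
Var(W) = 0.25
Var(R) = 9
Var(Y) = 3²*0.25 + 2²*9
= 9*0.25 + 4*9 = 38.25

38.25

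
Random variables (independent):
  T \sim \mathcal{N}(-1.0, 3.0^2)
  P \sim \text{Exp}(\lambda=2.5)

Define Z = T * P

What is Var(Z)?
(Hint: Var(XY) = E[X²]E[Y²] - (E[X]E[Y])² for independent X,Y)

Var(XY) = E[X²]E[Y²] - (E[X]E[Y])²
E[T] = -1, Var(T) = 9
E[P] = 0.4, Var(P) = 0.16
E[T²] = 9 + (-1)² = 10
E[P²] = 0.16 + 0.4² = 0.32
Var(Z) = 10*0.32 - (-1*0.4)²
= 3.2 - 0.16 = 3.04

3.04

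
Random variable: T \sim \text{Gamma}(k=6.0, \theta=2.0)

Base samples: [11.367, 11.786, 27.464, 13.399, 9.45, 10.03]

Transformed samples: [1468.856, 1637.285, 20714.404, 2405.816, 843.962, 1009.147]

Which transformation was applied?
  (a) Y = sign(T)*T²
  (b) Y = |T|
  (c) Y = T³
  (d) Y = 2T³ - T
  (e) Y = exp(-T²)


Checking option (c) Y = T³:
  T = 11.367 -> Y = 1468.856 ✓
  T = 11.786 -> Y = 1637.285 ✓
  T = 27.464 -> Y = 20714.404 ✓
All samples match this transformation.

(c) T³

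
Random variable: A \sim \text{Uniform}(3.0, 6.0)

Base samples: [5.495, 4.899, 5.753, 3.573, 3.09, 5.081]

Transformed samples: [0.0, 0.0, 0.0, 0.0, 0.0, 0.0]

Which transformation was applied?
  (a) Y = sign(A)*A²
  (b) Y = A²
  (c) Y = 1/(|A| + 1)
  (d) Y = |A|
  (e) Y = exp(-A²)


Checking option (e) Y = exp(-A²):
  A = 5.495 -> Y = 0.0 ✓
  A = 4.899 -> Y = 0.0 ✓
  A = 5.753 -> Y = 0.0 ✓
All samples match this transformation.

(e) exp(-A²)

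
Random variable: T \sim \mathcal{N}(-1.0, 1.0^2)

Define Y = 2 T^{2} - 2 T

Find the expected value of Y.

E[Y] = 2*E[T²] - 2*E[T]
E[T] = -1
E[T²] = Var(T) + (E[T])² = 1 + 1 = 2
E[Y] = 2*2 - 2*(-1) = 6

6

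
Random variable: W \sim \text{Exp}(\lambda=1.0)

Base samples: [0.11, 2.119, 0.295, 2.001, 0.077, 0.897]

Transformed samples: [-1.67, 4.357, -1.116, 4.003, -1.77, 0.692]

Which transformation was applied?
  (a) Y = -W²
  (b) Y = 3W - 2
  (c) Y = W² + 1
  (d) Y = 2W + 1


Checking option (b) Y = 3W - 2:
  W = 0.11 -> Y = -1.67 ✓
  W = 2.119 -> Y = 4.357 ✓
  W = 0.295 -> Y = -1.116 ✓
All samples match this transformation.

(b) 3W - 2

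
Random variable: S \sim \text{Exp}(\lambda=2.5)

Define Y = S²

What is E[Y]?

E[S²] = Var(S) + (E[S])² = 0.16 + 0.16 = 0.32

0.32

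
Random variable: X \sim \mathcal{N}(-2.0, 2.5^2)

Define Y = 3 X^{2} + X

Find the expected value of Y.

E[Y] = 3*E[X²] + 1*E[X]
E[X] = -2
E[X²] = Var(X) + (E[X])² = 6.25 + 4 = 10.25
E[Y] = 3*10.25 + 1*(-2) = 28.75

28.75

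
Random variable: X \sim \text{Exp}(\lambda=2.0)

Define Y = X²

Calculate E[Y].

E[X²] = Var(X) + (E[X])² = 0.25 + 0.25 = 0.5

0.5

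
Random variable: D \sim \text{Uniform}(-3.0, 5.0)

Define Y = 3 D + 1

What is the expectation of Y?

For Y = 3D + 1:
E[Y] = 3 * E[D] + 1
E[D] = (-3 + 5)/2 = 1
E[Y] = 3 * 1 + 1 = 4

4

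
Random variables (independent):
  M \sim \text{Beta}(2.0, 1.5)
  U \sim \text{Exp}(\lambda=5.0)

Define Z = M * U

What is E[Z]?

For independent RVs: E[XY] = E[X]*E[Y]
E[M] = 0.57142857
E[U] = 0.2
E[Z] = 0.57142857 * 0.2 = 0.11428571

0.11428571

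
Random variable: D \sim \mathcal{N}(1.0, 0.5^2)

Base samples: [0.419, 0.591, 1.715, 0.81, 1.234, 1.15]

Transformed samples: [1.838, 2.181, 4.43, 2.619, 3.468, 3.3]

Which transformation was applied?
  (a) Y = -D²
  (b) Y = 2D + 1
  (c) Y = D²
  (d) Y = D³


Checking option (b) Y = 2D + 1:
  D = 0.419 -> Y = 1.838 ✓
  D = 0.591 -> Y = 2.181 ✓
  D = 1.715 -> Y = 4.43 ✓
All samples match this transformation.

(b) 2D + 1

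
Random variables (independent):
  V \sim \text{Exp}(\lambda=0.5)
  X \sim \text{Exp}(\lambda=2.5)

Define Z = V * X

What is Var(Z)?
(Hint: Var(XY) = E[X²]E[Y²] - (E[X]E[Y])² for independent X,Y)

Var(XY) = E[X²]E[Y²] - (E[X]E[Y])²
E[V] = 2, Var(V) = 4
E[X] = 0.4, Var(X) = 0.16
E[V²] = 4 + 2² = 8
E[X²] = 0.16 + 0.4² = 0.32
Var(Z) = 8*0.32 - (2*0.4)²
= 2.56 - 0.64 = 1.92

1.92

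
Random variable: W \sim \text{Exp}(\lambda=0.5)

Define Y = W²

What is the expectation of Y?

Using E[X²] = Var(X) + (E[X])²:
E[W] = 2
Var(W) = 1/0.5^2 = 4
E[W²] = 4 + 2² = 4 + 4 = 8

8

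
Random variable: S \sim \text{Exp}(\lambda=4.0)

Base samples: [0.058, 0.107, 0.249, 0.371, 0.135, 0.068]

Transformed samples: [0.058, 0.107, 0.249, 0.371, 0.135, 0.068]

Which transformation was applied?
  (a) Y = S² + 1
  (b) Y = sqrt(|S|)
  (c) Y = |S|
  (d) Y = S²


Checking option (c) Y = |S|:
  S = 0.058 -> Y = 0.058 ✓
  S = 0.107 -> Y = 0.107 ✓
  S = 0.249 -> Y = 0.249 ✓
All samples match this transformation.

(c) |S|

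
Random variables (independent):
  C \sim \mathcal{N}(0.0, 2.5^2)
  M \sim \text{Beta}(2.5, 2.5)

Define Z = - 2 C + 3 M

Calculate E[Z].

E[Z] = -2*E[C] + 3*E[M]
E[C] = 0
E[M] = 0.5
E[Z] = -2*0 + 3*0.5 = 1.5

1.5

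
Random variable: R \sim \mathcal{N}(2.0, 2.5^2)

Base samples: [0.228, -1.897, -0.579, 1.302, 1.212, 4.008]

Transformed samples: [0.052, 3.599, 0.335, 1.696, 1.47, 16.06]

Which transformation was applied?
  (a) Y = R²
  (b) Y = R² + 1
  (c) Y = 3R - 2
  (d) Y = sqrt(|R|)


Checking option (a) Y = R²:
  R = 0.228 -> Y = 0.052 ✓
  R = -1.897 -> Y = 3.599 ✓
  R = -0.579 -> Y = 0.335 ✓
All samples match this transformation.

(a) R²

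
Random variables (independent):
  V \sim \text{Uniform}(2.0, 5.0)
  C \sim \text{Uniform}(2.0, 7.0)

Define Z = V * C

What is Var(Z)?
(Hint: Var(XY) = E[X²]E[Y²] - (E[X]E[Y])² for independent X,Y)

Var(XY) = E[X²]E[Y²] - (E[X]E[Y])²
E[V] = 3.5, Var(V) = 0.75
E[C] = 4.5, Var(C) = 2.0833333
E[V²] = 0.75 + 3.5² = 13
E[C²] = 2.0833333 + 4.5² = 22.333333
Var(Z) = 13*22.333333 - (3.5*4.5)²
= 290.33333 - 248.0625 = 42.270833

42.270833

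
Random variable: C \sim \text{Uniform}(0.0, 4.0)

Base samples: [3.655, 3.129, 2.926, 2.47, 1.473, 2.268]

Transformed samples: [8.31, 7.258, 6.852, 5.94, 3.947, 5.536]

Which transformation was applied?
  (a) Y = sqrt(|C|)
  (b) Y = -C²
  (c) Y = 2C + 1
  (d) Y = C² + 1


Checking option (c) Y = 2C + 1:
  C = 3.655 -> Y = 8.31 ✓
  C = 3.129 -> Y = 7.258 ✓
  C = 2.926 -> Y = 6.852 ✓
All samples match this transformation.

(c) 2C + 1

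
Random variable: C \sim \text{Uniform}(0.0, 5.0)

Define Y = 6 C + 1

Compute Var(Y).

For Y = aC + b: Var(Y) = a² * Var(C)
Var(C) = (5 - 0)^2/12 = 2.0833333
Var(Y) = 6² * 2.0833333 = 36 * 2.0833333 = 75

75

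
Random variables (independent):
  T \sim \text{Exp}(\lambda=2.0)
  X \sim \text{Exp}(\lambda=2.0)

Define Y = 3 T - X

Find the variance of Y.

For independent RVs: Var(aX + bY) = a²Var(X) + b²Var(Y)
Var(T) = 0.25
Var(X) = 0.25
Var(Y) = 3²*0.25 + (-1)²*0.25
= 9*0.25 + 1*0.25 = 2.5

2.5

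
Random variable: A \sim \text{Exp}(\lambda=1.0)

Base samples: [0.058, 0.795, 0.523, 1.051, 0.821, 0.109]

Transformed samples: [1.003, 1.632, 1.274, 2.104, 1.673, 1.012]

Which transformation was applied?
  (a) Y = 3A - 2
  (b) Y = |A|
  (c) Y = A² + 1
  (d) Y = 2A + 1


Checking option (c) Y = A² + 1:
  A = 0.058 -> Y = 1.003 ✓
  A = 0.795 -> Y = 1.632 ✓
  A = 0.523 -> Y = 1.274 ✓
All samples match this transformation.

(c) A² + 1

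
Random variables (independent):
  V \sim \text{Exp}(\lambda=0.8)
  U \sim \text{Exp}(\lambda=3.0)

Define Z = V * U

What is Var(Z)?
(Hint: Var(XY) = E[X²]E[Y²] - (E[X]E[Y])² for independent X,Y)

Var(XY) = E[X²]E[Y²] - (E[X]E[Y])²
E[V] = 1.25, Var(V) = 1.5625
E[U] = 0.33333333, Var(U) = 0.11111111
E[V²] = 1.5625 + 1.25² = 3.125
E[U²] = 0.11111111 + 0.33333333² = 0.22222222
Var(Z) = 3.125*0.22222222 - (1.25*0.33333333)²
= 0.69444444 - 0.17361111 = 0.52083333

0.52083333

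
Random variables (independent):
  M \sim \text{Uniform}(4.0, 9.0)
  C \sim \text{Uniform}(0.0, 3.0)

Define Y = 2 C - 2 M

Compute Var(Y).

For independent RVs: Var(aX + bY) = a²Var(X) + b²Var(Y)
Var(M) = 2.0833333
Var(C) = 0.75
Var(Y) = (-2)²*2.0833333 + 2²*0.75
= 4*2.0833333 + 4*0.75 = 11.333333

11.333333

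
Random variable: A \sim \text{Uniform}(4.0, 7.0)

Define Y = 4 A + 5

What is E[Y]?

For Y = 4A + 5:
E[Y] = 4 * E[A] + 5
E[A] = (4 + 7)/2 = 5.5
E[Y] = 4 * 5.5 + 5 = 27

27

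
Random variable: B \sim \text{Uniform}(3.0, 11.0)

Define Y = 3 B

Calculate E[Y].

For Y = 3B:
E[Y] = 3 * E[B]
E[B] = (3 + 11)/2 = 7
E[Y] = 3 * 7 = 21

21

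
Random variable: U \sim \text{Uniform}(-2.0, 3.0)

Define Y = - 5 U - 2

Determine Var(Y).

For Y = aU + b: Var(Y) = a² * Var(U)
Var(U) = (3 + 2)^2/12 = 2.0833333
Var(Y) = (-5)² * 2.0833333 = 25 * 2.0833333 = 52.083333

52.083333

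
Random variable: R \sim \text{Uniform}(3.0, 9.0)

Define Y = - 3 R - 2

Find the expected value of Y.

For Y = -3R - 2:
E[Y] = -3 * E[R] - 2
E[R] = (3 + 9)/2 = 6
E[Y] = -3 * 6 - 2 = -20

-20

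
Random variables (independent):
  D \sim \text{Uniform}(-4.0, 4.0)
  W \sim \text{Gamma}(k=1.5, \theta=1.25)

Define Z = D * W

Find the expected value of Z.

For independent RVs: E[XY] = E[X]*E[Y]
E[D] = 0
E[W] = 1.875
E[Z] = 0 * 1.875 = 0

0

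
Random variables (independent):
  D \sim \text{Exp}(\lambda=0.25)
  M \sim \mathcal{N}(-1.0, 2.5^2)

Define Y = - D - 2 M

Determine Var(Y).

For independent RVs: Var(aX + bY) = a²Var(X) + b²Var(Y)
Var(D) = 16
Var(M) = 6.25
Var(Y) = (-1)²*16 + (-2)²*6.25
= 1*16 + 4*6.25 = 41

41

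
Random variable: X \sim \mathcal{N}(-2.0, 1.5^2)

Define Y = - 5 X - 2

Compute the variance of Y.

For Y = aX + b: Var(Y) = a² * Var(X)
Var(X) = 1.5^2 = 2.25
Var(Y) = (-5)² * 2.25 = 25 * 2.25 = 56.25

56.25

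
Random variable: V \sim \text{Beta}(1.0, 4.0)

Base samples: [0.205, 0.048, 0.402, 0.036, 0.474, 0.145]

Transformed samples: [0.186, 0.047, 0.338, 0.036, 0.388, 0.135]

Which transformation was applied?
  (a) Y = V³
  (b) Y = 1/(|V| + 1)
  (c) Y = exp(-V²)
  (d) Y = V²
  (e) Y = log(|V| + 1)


Checking option (e) Y = log(|V| + 1):
  V = 0.205 -> Y = 0.186 ✓
  V = 0.048 -> Y = 0.047 ✓
  V = 0.402 -> Y = 0.338 ✓
All samples match this transformation.

(e) log(|V| + 1)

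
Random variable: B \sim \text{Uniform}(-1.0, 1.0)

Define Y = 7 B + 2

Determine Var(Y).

For Y = aB + b: Var(Y) = a² * Var(B)
Var(B) = (1 + 1)^2/12 = 0.33333333
Var(Y) = 7² * 0.33333333 = 49 * 0.33333333 = 16.333333

16.333333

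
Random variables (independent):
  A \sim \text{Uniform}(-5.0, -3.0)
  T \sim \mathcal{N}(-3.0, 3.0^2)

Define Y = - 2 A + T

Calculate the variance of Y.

For independent RVs: Var(aX + bY) = a²Var(X) + b²Var(Y)
Var(A) = 0.33333333
Var(T) = 9
Var(Y) = (-2)²*0.33333333 + 1²*9
= 4*0.33333333 + 1*9 = 10.333333

10.333333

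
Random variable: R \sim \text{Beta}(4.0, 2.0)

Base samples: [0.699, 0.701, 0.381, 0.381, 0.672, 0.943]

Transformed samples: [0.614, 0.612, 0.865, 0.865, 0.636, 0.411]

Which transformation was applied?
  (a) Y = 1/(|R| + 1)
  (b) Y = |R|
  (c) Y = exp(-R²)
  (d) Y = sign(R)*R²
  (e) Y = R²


Checking option (c) Y = exp(-R²):
  R = 0.699 -> Y = 0.614 ✓
  R = 0.701 -> Y = 0.612 ✓
  R = 0.381 -> Y = 0.865 ✓
All samples match this transformation.

(c) exp(-R²)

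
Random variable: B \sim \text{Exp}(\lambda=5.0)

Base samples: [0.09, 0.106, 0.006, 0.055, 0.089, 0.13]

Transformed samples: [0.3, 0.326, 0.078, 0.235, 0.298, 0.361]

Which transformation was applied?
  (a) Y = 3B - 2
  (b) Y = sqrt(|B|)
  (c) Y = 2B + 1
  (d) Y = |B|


Checking option (b) Y = sqrt(|B|):
  B = 0.09 -> Y = 0.3 ✓
  B = 0.106 -> Y = 0.326 ✓
  B = 0.006 -> Y = 0.078 ✓
All samples match this transformation.

(b) sqrt(|B|)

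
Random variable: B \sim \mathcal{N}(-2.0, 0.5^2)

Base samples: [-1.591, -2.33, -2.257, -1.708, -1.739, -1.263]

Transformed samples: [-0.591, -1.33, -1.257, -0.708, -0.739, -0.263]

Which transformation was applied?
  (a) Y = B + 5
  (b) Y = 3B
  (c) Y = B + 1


Checking option (c) Y = B + 1:
  B = -1.591 -> Y = -0.591 ✓
  B = -2.33 -> Y = -1.33 ✓
  B = -2.257 -> Y = -1.257 ✓
All samples match this transformation.

(c) B + 1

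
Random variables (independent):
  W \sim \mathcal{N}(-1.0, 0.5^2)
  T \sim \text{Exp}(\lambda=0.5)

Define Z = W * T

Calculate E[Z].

For independent RVs: E[XY] = E[X]*E[Y]
E[W] = -1
E[T] = 2
E[Z] = -1 * 2 = -2

-2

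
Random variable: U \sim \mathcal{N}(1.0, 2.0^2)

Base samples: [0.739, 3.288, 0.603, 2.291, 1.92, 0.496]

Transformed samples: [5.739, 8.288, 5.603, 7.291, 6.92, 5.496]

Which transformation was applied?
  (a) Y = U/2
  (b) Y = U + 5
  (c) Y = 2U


Checking option (b) Y = U + 5:
  U = 0.739 -> Y = 5.739 ✓
  U = 3.288 -> Y = 8.288 ✓
  U = 0.603 -> Y = 5.603 ✓
All samples match this transformation.

(b) U + 5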